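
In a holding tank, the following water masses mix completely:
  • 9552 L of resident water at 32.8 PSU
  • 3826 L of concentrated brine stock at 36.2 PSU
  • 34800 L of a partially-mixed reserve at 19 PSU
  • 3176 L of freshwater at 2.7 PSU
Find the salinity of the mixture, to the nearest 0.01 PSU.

Salt balance:
salt = 9,552×32.8 + 3,826×36.2 + 34,800×19 + 3,176×2.7 = 313,305.6 + 138,501.2 + 661,200 + 8,575.2 = 1,121,582
volume = 9,552 + 3,826 + 34,800 + 3,176 = 51,354 L
S = 1,121,582 / 51,354 = 21.8402 PSU

21.84 PSU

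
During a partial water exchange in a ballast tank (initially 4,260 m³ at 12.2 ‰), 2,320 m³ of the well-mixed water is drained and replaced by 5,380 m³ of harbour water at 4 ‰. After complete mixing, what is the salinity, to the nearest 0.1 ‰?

Remaining after removal: 1,940 m³ at 12.2 ‰ (salt = 23,668)
After addition: salt = 23,668 + 5,380×4 = 45,188; volume = 7,320 m³
S = 45,188 / 7,320 = 6.1732 ‰

6.2 ‰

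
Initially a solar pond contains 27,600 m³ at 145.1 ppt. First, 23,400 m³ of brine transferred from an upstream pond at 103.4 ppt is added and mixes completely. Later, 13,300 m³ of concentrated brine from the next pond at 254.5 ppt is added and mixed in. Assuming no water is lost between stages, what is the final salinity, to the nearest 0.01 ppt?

Weighted by volume,
Initial salt = 27,600×145.1 = 4,004,760
After stage 1: salt = 4,004,760 + 23,400×103.4 = 6,424,320; volume = 51,000 m³; S = 125.967 ppt
After stage 2: salt = 6,424,320 + 13,300×254.5 = 9,809,170; volume = 64,300 m³
S = 9,809,170 / 64,300 = 152.5532 ppt

152.55 ppt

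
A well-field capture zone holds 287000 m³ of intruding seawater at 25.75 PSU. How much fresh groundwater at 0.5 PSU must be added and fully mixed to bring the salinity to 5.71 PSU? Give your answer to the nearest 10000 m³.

1100000 m³

Salt balance: 287,000×25.75 + V×0.5 = (287,000+V)×5.71
7,390,250 + 0.5V = 1,638,770 + 5.71V
5,751,480 = 5.21V
V = 1,103,930.9 m³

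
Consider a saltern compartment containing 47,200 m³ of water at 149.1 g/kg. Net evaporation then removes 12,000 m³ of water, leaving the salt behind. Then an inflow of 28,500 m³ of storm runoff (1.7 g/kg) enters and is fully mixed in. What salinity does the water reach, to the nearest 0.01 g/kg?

111.24 g/kg

After evaporation: salt = 47,200×149.1 = 7,037,520; volume = 47,200 − 12,000 = 35,200 m³
After mixing: salt = 7,037,520 + 28,500×1.7 = 7,085,970; volume = 35,200 + 28,500 = 63,700 m³
S = 7,085,970 / 63,700 = 111.2397 g/kg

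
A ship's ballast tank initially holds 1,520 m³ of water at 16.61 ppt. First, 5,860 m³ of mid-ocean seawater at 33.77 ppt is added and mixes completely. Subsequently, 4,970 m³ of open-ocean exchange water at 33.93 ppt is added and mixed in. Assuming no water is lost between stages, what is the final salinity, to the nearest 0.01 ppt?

31.72 ppt

Weighted by volume,
Initial salt = 1,520×16.61 = 25,247.2
After stage 1: salt = 25,247.2 + 5,860×33.77 = 223,139.4; volume = 7,380 m³; S = 30.236 ppt
After stage 2: salt = 223,139.4 + 4,970×33.93 = 391,771.5; volume = 12,350 m³
S = 391,771.5 / 12,350 = 31.7224 ppt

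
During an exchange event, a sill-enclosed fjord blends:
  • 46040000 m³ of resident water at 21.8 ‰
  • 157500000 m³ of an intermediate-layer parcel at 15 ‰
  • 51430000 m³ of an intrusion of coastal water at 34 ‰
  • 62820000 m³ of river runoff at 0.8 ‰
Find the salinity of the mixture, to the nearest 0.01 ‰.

Total salt / total volume:
salt = 46,040,000×21.8 + 157,500,000×15 + 51,430,000×34 + 62,820,000×0.8 = 1,003,672,000 + 2,362,500,000 + 1,748,620,000 + 50,256,000 = 5,165,048,000
volume = 46,040,000 + 157,500,000 + 51,430,000 + 62,820,000 = 317,790,000 m³
S = 5,165,048,000 / 317,790,000 = 16.253 ‰

16.25 ‰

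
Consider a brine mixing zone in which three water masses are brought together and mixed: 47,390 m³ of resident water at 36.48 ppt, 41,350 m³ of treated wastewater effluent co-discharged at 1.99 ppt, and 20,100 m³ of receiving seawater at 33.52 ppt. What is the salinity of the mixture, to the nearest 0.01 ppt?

Mass of salt is conserved:
salt = 47,390×36.48 + 41,350×1.99 + 20,100×33.52 = 1,728,787.2 + 82,286.5 + 673,752 = 2,484,825.7
volume = 47,390 + 41,350 + 20,100 = 108,840 m³
S = 2,484,825.7 / 108,840 = 22.8301 ppt

22.83 ppt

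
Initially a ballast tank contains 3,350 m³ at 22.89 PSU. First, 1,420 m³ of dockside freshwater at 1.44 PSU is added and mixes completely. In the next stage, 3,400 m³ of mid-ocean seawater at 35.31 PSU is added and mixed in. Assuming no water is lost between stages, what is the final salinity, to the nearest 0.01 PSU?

Conserving salt mass:
Initial salt = 3,350×22.89 = 76,681.5
After stage 1: salt = 76,681.5 + 1,420×1.44 = 78,726.3; volume = 4,770 m³; S = 16.504 PSU
After stage 2: salt = 78,726.3 + 3,400×35.31 = 198,780.3; volume = 8,170 m³
S = 198,780.3 / 8,170 = 24.3305 PSU

24.33 PSU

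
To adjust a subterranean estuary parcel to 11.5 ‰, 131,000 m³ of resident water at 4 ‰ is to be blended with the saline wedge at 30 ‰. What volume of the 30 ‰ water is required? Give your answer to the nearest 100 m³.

53100 m³

Salt balance: 131,000×4 + V×30 = (131,000+V)×11.5
524,000 + 30V = 1,506,500 + 11.5V
982,500 = 18.5V
V = 53,108.11 m³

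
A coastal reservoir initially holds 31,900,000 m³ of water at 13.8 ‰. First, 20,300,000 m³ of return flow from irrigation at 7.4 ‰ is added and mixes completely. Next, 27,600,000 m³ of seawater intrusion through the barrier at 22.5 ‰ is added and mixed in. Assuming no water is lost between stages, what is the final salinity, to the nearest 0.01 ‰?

Total salt / total volume:
Initial salt = 31,900,000×13.8 = 440,220,000
After stage 1: salt = 440,220,000 + 20,300,000×7.4 = 590,440,000; volume = 52,200,000 m³; S = 11.311 ‰
After stage 2: salt = 590,440,000 + 27,600,000×22.5 = 1,211,440,000; volume = 79,800,000 m³
S = 1,211,440,000 / 79,800,000 = 15.181 ‰

15.18 ‰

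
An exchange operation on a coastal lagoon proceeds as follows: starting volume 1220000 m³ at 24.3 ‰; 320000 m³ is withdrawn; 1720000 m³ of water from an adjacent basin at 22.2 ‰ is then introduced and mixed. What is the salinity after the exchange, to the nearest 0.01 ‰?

22.92 ‰

Remaining after removal: 900,000 m³ at 24.3 ‰ (salt = 21,870,000)
After addition: salt = 21,870,000 + 1,720,000×22.2 = 60,054,000; volume = 2,620,000 m³
S = 60,054,000 / 2,620,000 = 22.9214 ‰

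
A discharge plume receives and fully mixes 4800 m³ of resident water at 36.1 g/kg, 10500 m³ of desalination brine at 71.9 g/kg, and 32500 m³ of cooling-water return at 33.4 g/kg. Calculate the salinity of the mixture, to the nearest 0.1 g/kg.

42.1 g/kg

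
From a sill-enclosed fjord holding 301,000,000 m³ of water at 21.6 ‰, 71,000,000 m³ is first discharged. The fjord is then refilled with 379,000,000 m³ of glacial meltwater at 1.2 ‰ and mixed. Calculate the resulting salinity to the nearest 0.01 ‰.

Remaining after removal: 230,000,000 m³ at 21.6 ‰ (salt = 4,968,000,000)
After addition: salt = 4,968,000,000 + 379,000,000×1.2 = 5,422,800,000; volume = 609,000,000 m³
S = 5,422,800,000 / 609,000,000 = 8.9044 ‰

8.90 ‰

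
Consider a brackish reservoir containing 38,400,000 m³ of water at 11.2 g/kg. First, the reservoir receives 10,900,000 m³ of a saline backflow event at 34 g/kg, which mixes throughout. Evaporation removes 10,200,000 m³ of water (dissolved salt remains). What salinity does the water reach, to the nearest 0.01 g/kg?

20.48 g/kg

After mixing: salt = 38,400,000×11.2 + 10,900,000×34 = 800,680,000; volume = 49,300,000 m³
After evaporation: salt unchanged = 800,680,000; volume = 49,300,000 − 10,200,000 = 39,100,000 m³
S = 800,680,000 / 39,100,000 = 20.4777 g/kg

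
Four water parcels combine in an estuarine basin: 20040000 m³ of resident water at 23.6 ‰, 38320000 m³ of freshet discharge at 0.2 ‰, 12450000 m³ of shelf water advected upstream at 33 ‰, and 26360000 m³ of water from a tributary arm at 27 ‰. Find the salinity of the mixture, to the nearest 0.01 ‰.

16.50 ‰

Conserving salt mass:
salt = 20,040,000×23.6 + 38,320,000×0.2 + 12,450,000×33 + 26,360,000×27 = 472,944,000 + 7,664,000 + 410,850,000 + 711,720,000 = 1,603,178,000
volume = 20,040,000 + 38,320,000 + 12,450,000 + 26,360,000 = 97,170,000 m³
S = 1,603,178,000 / 97,170,000 = 16.4987 ‰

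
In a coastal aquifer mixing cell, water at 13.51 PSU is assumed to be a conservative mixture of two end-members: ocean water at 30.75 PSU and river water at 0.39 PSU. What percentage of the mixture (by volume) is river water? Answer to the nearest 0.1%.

56.8%

Let f be the freshwater fraction. Salt balance per unit volume:
f×0.39 + (1−f)×30.75 = 13.51
f = (30.75 − 13.51) / (30.75 − 0.39) = 17.24/30.36 = 0.5679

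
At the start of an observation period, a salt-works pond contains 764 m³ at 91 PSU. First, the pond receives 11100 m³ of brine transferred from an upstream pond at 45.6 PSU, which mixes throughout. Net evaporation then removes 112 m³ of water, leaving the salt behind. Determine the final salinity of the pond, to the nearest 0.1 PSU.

After mixing: salt = 764×91 + 11,100×45.6 = 575,684; volume = 11,864 m³
After evaporation: salt unchanged = 575,684; volume = 11,864 − 112 = 11,752 m³
S = 575,684 / 11,752 = 48.986 PSU

49.0 PSU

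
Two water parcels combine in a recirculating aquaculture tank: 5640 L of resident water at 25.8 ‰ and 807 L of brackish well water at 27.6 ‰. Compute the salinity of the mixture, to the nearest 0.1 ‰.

26.0 ‰

Salt balance:
salt = 5,640×25.8 + 807×27.6 = 145,512 + 22,273.2 = 167,785.2
volume = 5,640 + 807 = 6,447 L
S = 167,785.2 / 6,447 = 26.025 ‰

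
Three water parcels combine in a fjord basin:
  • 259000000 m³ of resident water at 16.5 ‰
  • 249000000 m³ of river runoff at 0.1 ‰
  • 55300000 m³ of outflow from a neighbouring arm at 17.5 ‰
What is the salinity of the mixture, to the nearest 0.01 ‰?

Conserving salt mass:
salt = 259,000,000×16.5 + 249,000,000×0.1 + 55,300,000×17.5 = 4,273,500,000 + 24,900,000 + 967,750,000 = 5,266,150,000
volume = 259,000,000 + 249,000,000 + 55,300,000 = 563,300,000 m³
S = 5,266,150,000 / 563,300,000 = 9.3487 ‰

9.35 ‰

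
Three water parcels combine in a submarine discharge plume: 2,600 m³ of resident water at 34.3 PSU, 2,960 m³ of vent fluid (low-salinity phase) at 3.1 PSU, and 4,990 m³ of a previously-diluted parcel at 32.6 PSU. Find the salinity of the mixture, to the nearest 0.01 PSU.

Conserving salt mass:
salt = 2,600×34.3 + 2,960×3.1 + 4,990×32.6 = 89,180 + 9,176 + 162,674 = 261,030
volume = 2,600 + 2,960 + 4,990 = 10,550 m³
S = 261,030 / 10,550 = 24.7422 PSU

24.74 PSU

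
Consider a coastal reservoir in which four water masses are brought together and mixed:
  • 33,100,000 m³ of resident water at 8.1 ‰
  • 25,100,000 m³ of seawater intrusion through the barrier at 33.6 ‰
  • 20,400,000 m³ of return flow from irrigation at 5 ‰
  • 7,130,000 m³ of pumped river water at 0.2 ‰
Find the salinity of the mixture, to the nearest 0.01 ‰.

14.17 ‰

Salt balance:
salt = 33,100,000×8.1 + 25,100,000×33.6 + 20,400,000×5 + 7,130,000×0.2 = 268,110,000 + 843,360,000 + 102,000,000 + 1,426,000 = 1,214,896,000
volume = 33,100,000 + 25,100,000 + 20,400,000 + 7,130,000 = 85,730,000 m³
S = 1,214,896,000 / 85,730,000 = 14.1712 ‰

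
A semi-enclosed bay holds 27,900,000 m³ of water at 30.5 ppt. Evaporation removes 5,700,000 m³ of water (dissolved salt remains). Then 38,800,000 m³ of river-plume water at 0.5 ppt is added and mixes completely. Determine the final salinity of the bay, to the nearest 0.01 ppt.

After evaporation: salt = 27,900,000×30.5 = 850,950,000; volume = 27,900,000 − 5,700,000 = 22,200,000 m³
After mixing: salt = 850,950,000 + 38,800,000×0.5 = 870,350,000; volume = 22,200,000 + 38,800,000 = 61,000,000 m³
S = 870,350,000 / 61,000,000 = 14.268 ppt

14.27 ppt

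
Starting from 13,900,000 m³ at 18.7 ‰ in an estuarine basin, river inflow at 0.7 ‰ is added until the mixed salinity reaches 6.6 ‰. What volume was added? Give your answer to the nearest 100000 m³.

Salt balance: 13,900,000×18.7 + V×0.7 = (13,900,000+V)×6.6
259,930,000 + 0.7V = 91,740,000 + 6.6V
168,190,000 = 5.9V
V = 28,506,779.66 m³

28500000 m³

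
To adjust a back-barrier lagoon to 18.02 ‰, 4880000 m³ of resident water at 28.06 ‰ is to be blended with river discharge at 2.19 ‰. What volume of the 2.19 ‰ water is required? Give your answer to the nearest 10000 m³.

Salt balance: 4,880,000×28.06 + V×2.19 = (4,880,000+V)×18.02
136,932,800 + 2.19V = 87,937,600 + 18.02V
48,995,200 = 15.83V
V = 3,095,085.28 m³

3100000 m³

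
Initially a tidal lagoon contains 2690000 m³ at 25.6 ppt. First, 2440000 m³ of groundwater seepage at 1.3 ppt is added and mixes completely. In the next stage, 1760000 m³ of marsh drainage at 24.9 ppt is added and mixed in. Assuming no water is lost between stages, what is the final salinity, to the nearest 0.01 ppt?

16.82 ppt

Total salt / total volume:
Initial salt = 2,690,000×25.6 = 68,864,000
After stage 1: salt = 68,864,000 + 2,440,000×1.3 = 72,036,000; volume = 5,130,000 m³; S = 14.042 ppt
After stage 2: salt = 72,036,000 + 1,760,000×24.9 = 115,860,000; volume = 6,890,000 m³
S = 115,860,000 / 6,890,000 = 16.8157 ppt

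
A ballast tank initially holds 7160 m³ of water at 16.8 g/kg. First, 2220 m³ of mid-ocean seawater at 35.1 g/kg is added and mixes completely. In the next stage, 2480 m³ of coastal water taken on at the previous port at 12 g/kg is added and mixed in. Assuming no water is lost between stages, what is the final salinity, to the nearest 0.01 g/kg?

Salt balance:
Initial salt = 7,160×16.8 = 120,288
After stage 1: salt = 120,288 + 2,220×35.1 = 198,210; volume = 9,380 m³; S = 21.131 g/kg
After stage 2: salt = 198,210 + 2,480×12 = 227,970; volume = 11,860 m³
S = 227,970 / 11,860 = 19.2218 g/kg

19.22 g/kg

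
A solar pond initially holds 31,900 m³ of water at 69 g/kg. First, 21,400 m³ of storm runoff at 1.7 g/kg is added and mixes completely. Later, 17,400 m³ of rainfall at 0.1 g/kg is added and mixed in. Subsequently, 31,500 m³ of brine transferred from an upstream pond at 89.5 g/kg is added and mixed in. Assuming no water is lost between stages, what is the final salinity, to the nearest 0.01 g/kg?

Mass of salt is conserved:
Initial salt = 31,900×69 = 2,201,100
After stage 1: salt = 2,201,100 + 21,400×1.7 = 2,237,480; volume = 53,300 m³; S = 41.979 g/kg
After stage 2: salt = 2,237,480 + 17,400×0.1 = 2,239,220; volume = 70,700 m³; S = 31.672 g/kg
After stage 3: salt = 2,239,220 + 31,500×89.5 = 5,058,470; volume = 102,200 m³
S = 5,058,470 / 102,200 = 49.4958 g/kg

49.50 g/kg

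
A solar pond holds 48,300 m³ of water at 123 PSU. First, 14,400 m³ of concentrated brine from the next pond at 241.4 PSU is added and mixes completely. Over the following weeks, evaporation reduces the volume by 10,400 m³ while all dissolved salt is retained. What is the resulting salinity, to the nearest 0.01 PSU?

180.06 PSU

After mixing: salt = 48,300×123 + 14,400×241.4 = 9,417,060; volume = 62,700 m³
After evaporation: salt unchanged = 9,417,060; volume = 62,700 − 10,400 = 52,300 m³
S = 9,417,060 / 52,300 = 180.0585 PSU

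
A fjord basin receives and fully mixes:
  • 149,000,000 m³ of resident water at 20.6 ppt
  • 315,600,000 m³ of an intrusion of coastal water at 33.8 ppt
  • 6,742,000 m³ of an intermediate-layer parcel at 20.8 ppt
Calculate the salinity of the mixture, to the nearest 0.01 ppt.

29.44 ppt

By conservation of dissolved salt,
salt = 149,000,000×20.6 + 315,600,000×33.8 + 6,742,000×20.8 = 3,069,400,000 + 10,667,280,000 + 140,233,600 = 13,876,913,600
volume = 149,000,000 + 315,600,000 + 6,742,000 = 471,342,000 m³
S = 13,876,913,600 / 471,342,000 = 29.4413 ppt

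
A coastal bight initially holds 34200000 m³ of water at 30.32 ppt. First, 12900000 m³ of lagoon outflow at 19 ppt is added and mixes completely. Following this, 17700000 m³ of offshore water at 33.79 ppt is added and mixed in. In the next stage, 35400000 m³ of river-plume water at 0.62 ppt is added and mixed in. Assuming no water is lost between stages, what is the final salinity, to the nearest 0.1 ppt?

19.0 ppt

Weighted by volume,
Initial salt = 34,200,000×30.32 = 1,036,944,000
After stage 1: salt = 1,036,944,000 + 12,900,000×19 = 1,282,044,000; volume = 47,100,000 m³; S = 27.22 ppt
After stage 2: salt = 1,282,044,000 + 17,700,000×33.79 = 1,880,127,000; volume = 64,800,000 m³; S = 29.014 ppt
After stage 3: salt = 1,880,127,000 + 35,400,000×0.62 = 1,902,075,000; volume = 100,200,000 m³
S = 1,902,075,000 / 100,200,000 = 18.9828 ppt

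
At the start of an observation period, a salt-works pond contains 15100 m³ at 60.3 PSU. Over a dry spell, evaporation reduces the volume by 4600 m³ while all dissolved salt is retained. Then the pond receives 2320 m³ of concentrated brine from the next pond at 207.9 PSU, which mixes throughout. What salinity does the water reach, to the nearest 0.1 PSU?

108.6 PSU

After evaporation: salt = 15,100×60.3 = 910,530; volume = 15,100 − 4,600 = 10,500 m³
After mixing: salt = 910,530 + 2,320×207.9 = 1,392,858; volume = 10,500 + 2,320 = 12,820 m³
S = 1,392,858 / 12,820 = 108.6473 PSU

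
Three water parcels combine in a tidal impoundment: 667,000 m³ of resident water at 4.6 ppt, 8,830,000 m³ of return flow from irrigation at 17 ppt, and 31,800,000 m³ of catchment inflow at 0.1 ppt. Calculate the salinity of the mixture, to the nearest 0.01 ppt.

Conserving salt mass:
salt = 667,000×4.6 + 8,830,000×17 + 31,800,000×0.1 = 3,068,200 + 150,110,000 + 3,180,000 = 156,358,200
volume = 667,000 + 8,830,000 + 31,800,000 = 41,297,000 m³
S = 156,358,200 / 41,297,000 = 3.7862 ppt

3.79 ppt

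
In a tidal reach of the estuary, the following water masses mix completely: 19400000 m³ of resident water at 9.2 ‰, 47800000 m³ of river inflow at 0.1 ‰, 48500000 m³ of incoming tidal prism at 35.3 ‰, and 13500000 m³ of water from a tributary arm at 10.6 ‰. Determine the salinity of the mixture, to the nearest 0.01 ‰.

Salt balance:
salt = 19,400,000×9.2 + 47,800,000×0.1 + 48,500,000×35.3 + 13,500,000×10.6 = 178,480,000 + 4,780,000 + 1,712,050,000 + 143,100,000 = 2,038,410,000
volume = 19,400,000 + 47,800,000 + 48,500,000 + 13,500,000 = 129,200,000 m³
S = 2,038,410,000 / 129,200,000 = 15.7772 ‰

15.78 ‰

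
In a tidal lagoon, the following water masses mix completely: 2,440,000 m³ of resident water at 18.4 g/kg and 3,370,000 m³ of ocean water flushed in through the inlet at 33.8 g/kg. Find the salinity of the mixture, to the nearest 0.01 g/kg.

Salt balance:
salt = 2,440,000×18.4 + 3,370,000×33.8 = 44,896,000 + 113,906,000 = 158,802,000
volume = 2,440,000 + 3,370,000 = 5,810,000 m³
S = 158,802,000 / 5,810,000 = 27.3325 g/kg

27.33 g/kg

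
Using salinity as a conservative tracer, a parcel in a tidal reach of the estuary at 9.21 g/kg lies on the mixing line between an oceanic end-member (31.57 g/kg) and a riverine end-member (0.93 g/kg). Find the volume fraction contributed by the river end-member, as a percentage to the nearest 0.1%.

73.0%

Let f be the freshwater fraction. Salt balance per unit volume:
f×0.93 + (1−f)×31.57 = 9.21
f = (31.57 − 9.21) / (31.57 − 0.93) = 22.36/30.64 = 0.7298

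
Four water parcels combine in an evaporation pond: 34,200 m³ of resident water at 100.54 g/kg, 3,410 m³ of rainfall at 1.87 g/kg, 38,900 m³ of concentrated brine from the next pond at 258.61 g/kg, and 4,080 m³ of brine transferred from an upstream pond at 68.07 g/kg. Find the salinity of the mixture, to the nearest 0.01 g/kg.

171.02 g/kg

Conserving salt mass:
salt = 34,200×100.54 + 3,410×1.87 + 38,900×258.61 + 4,080×68.07 = 3,438,468 + 6,376.7 + 10,059,929 + 277,725.6 = 13,782,499.3
volume = 34,200 + 3,410 + 38,900 + 4,080 = 80,590 m³
S = 13,782,499.3 / 80,590 = 171.02 g/kg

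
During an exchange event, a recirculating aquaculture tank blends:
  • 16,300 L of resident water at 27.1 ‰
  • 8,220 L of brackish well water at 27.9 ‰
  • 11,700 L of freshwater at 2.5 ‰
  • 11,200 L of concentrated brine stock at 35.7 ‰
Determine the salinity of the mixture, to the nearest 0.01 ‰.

By conservation of dissolved salt,
salt = 16,300×27.1 + 8,220×27.9 + 11,700×2.5 + 11,200×35.7 = 441,730 + 229,338 + 29,250 + 399,840 = 1,100,158
volume = 16,300 + 8,220 + 11,700 + 11,200 = 47,420 L
S = 1,100,158 / 47,420 = 23.2003 ‰

23.20 ‰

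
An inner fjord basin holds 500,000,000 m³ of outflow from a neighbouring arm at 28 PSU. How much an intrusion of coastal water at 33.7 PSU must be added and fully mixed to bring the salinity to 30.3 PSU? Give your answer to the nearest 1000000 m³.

338000000 m³

Salt balance: 500,000,000×28 + V×33.7 = (500,000,000+V)×30.3
14,000,000,000 + 33.7V = 15,150,000,000 + 30.3V
1,150,000,000 = 3.4V
V = 338,235,294.12 m³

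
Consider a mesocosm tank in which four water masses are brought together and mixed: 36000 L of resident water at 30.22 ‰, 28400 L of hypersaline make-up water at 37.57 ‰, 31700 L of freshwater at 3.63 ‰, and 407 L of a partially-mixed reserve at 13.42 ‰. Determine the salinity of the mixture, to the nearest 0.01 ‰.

Total salt / total volume:
salt = 36,000×30.22 + 28,400×37.57 + 31,700×3.63 + 407×13.42 = 1,087,920 + 1,066,988 + 115,071 + 5,461.94 = 2,275,440.94
volume = 36,000 + 28,400 + 31,700 + 407 = 96,507 L
S = 2,275,440.94 / 96,507 = 23.578 ‰

23.58 ‰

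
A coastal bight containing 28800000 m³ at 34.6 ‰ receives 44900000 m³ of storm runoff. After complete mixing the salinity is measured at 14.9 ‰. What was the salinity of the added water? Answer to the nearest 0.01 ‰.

Salt balance: 28,800,000×34.6 + 44,900,000×S = 73,700,000×14.9
996,480,000 + 44,900,000·S = 1,098,130,000
S = (1,098,130,000 − 996,480,000) / 44,900,000 = 2.2639 ‰

2.26 ‰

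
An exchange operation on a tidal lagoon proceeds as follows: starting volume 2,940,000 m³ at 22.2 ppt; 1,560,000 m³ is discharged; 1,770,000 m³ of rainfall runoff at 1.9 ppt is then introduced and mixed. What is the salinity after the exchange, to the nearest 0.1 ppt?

Remaining after removal: 1,380,000 m³ at 22.2 ppt (salt = 30,636,000)
After addition: salt = 30,636,000 + 1,770,000×1.9 = 33,999,000; volume = 3,150,000 m³
S = 33,999,000 / 3,150,000 = 10.7933 ppt

10.8 ppt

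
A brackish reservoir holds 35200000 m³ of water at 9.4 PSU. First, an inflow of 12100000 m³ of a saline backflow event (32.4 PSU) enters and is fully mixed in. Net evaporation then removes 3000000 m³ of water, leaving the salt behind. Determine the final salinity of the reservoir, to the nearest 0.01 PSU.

After mixing: salt = 35,200,000×9.4 + 12,100,000×32.4 = 722,920,000; volume = 47,300,000 m³
After evaporation: salt unchanged = 722,920,000; volume = 47,300,000 − 3,000,000 = 44,300,000 m³
S = 722,920,000 / 44,300,000 = 16.3187 PSU

16.32 PSU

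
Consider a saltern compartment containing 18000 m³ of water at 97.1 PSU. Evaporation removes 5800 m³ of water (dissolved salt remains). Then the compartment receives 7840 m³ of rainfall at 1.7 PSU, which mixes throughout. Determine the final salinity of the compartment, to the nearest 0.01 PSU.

87.88 PSU

After evaporation: salt = 18,000×97.1 = 1,747,800; volume = 18,000 − 5,800 = 12,200 m³
After mixing: salt = 1,747,800 + 7,840×1.7 = 1,761,128; volume = 12,200 + 7,840 = 20,040 m³
S = 1,761,128 / 20,040 = 87.8806 PSU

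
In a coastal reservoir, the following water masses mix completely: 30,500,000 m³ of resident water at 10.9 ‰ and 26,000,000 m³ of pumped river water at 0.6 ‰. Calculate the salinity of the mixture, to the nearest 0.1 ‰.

6.2 ‰

Total salt / total volume:
salt = 30,500,000×10.9 + 26,000,000×0.6 = 332,450,000 + 15,600,000 = 348,050,000
volume = 30,500,000 + 26,000,000 = 56,500,000 m³
S = 348,050,000 / 56,500,000 = 6.16 ‰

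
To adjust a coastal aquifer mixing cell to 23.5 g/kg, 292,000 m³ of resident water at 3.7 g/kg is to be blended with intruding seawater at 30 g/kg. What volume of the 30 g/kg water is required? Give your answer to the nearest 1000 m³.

889000 m³

Salt balance: 292,000×3.7 + V×30 = (292,000+V)×23.5
1,080,400 + 30V = 6,862,000 + 23.5V
5,781,600 = 6.5V
V = 889,476.92 m³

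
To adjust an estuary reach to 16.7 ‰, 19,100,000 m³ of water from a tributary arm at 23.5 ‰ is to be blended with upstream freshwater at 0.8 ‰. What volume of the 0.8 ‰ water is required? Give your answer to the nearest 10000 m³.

Salt balance: 19,100,000×23.5 + V×0.8 = (19,100,000+V)×16.7
448,850,000 + 0.8V = 318,970,000 + 16.7V
129,880,000 = 15.9V
V = 8,168,553.46 m³

8170000 m³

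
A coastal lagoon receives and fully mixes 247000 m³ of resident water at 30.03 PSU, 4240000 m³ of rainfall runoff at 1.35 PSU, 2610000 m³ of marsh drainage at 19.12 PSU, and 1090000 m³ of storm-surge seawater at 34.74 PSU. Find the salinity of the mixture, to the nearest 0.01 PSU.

By conservation of dissolved salt,
salt = 247,000×30.03 + 4,240,000×1.35 + 2,610,000×19.12 + 1,090,000×34.74 = 7,417,410 + 5,724,000 + 49,903,200 + 37,866,600 = 100,911,210
volume = 247,000 + 4,240,000 + 2,610,000 + 1,090,000 = 8,187,000 m³
S = 100,911,210 / 8,187,000 = 12.3258 PSU

12.33 PSU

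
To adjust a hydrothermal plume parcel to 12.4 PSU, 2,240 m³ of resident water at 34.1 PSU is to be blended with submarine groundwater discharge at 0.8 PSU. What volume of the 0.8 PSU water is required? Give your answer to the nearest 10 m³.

4190 m³

Salt balance: 2,240×34.1 + V×0.8 = (2,240+V)×12.4
76,384 + 0.8V = 27,776 + 12.4V
48,608 = 11.6V
V = 4,190.34 m³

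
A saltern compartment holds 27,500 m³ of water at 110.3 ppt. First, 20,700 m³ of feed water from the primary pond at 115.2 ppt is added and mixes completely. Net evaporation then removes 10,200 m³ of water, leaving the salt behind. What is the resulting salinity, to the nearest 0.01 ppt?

142.58 ppt

After mixing: salt = 27,500×110.3 + 20,700×115.2 = 5,417,890; volume = 48,200 m³
After evaporation: salt unchanged = 5,417,890; volume = 48,200 − 10,200 = 38,000 m³
S = 5,417,890 / 38,000 = 142.5761 ppt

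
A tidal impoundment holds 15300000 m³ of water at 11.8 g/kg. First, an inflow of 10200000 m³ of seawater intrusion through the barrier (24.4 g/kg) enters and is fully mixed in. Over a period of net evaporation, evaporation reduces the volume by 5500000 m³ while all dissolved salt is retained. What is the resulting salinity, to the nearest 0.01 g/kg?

21.47 g/kg

After mixing: salt = 15,300,000×11.8 + 10,200,000×24.4 = 429,420,000; volume = 25,500,000 m³
After evaporation: salt unchanged = 429,420,000; volume = 25,500,000 − 5,500,000 = 20,000,000 m³
S = 429,420,000 / 20,000,000 = 21.471 g/kg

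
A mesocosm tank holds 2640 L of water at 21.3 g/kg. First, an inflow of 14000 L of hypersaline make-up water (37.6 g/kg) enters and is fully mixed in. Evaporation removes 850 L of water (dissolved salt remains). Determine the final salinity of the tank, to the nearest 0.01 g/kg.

36.90 g/kg

After mixing: salt = 2,640×21.3 + 14,000×37.6 = 582,632; volume = 16,640 L
After evaporation: salt unchanged = 582,632; volume = 16,640 − 850 = 15,790 L
S = 582,632 / 15,790 = 36.8988 g/kg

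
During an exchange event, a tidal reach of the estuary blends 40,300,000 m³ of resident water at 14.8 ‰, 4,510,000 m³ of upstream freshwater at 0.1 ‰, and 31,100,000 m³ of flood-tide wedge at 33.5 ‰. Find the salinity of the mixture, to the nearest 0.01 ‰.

Conserving salt mass:
salt = 40,300,000×14.8 + 4,510,000×0.1 + 31,100,000×33.5 = 596,440,000 + 451,000 + 1,041,850,000 = 1,638,741,000
volume = 40,300,000 + 4,510,000 + 31,100,000 = 75,910,000 m³
S = 1,638,741,000 / 75,910,000 = 21.5879 ‰

21.59 ‰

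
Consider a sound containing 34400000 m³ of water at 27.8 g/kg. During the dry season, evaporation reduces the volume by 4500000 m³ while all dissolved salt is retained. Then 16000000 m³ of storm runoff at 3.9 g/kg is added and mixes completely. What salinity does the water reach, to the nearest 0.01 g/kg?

22.19 g/kg

After evaporation: salt = 34,400,000×27.8 = 956,320,000; volume = 34,400,000 − 4,500,000 = 29,900,000 m³
After mixing: salt = 956,320,000 + 16,000,000×3.9 = 1,018,720,000; volume = 29,900,000 + 16,000,000 = 45,900,000 m³
S = 1,018,720,000 / 45,900,000 = 22.1943 g/kg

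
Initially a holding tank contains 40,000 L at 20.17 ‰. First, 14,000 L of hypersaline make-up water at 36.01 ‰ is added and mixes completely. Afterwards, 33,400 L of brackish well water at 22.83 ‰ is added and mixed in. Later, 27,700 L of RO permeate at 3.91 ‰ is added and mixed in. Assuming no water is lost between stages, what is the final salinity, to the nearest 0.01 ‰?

By conservation of dissolved salt,
Initial salt = 40,000×20.17 = 806,800
After stage 1: salt = 806,800 + 14,000×36.01 = 1,310,940; volume = 54,000 L; S = 24.277 ‰
After stage 2: salt = 1,310,940 + 33,400×22.83 = 2,073,462; volume = 87,400 L; S = 23.724 ‰
After stage 3: salt = 2,073,462 + 27,700×3.91 = 2,181,769; volume = 115,100 L
S = 2,181,769 / 115,100 = 18.9554 ‰

18.96 ‰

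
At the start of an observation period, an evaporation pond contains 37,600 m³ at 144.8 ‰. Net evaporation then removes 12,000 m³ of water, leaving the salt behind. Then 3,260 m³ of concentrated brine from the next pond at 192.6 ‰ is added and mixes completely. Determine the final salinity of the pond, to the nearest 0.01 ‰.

After evaporation: salt = 37,600×144.8 = 5,444,480; volume = 37,600 − 12,000 = 25,600 m³
After mixing: salt = 5,444,480 + 3,260×192.6 = 6,072,356; volume = 25,600 + 3,260 = 28,860 m³
S = 6,072,356 / 28,860 = 210.4073 ‰

210.41 ‰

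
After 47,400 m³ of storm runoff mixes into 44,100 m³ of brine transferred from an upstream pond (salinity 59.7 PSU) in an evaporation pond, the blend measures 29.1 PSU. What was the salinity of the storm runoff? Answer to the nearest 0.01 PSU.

Salt balance: 44,100×59.7 + 47,400×S = 91,500×29.1
2,632,770 + 47,400·S = 2,662,650
S = (2,662,650 − 2,632,770) / 47,400 = 0.6304 PSU

0.63 PSU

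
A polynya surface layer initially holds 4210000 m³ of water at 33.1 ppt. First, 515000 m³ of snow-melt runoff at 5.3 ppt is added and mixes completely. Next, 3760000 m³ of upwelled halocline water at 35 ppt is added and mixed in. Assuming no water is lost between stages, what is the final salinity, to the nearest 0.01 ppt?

32.25 ppt

Total salt / total volume:
Initial salt = 4,210,000×33.1 = 139,351,000
After stage 1: salt = 139,351,000 + 515,000×5.3 = 142,080,500; volume = 4,725,000 m³; S = 30.07 ppt
After stage 2: salt = 142,080,500 + 3,760,000×35 = 273,680,500; volume = 8,485,000 m³
S = 273,680,500 / 8,485,000 = 32.2546 ppt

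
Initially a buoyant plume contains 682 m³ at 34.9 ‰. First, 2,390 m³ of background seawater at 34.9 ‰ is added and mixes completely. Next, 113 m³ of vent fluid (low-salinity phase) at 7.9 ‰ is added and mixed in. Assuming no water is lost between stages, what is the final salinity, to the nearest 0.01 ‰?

Salt balance:
Initial salt = 682×34.9 = 23,801.8
After stage 1: salt = 23,801.8 + 2,390×34.9 = 107,212.8; volume = 3,072 m³; S = 34.9 ‰
After stage 2: salt = 107,212.8 + 113×7.9 = 108,105.5; volume = 3,185 m³
S = 108,105.5 / 3,185 = 33.9421 ‰

33.94 ‰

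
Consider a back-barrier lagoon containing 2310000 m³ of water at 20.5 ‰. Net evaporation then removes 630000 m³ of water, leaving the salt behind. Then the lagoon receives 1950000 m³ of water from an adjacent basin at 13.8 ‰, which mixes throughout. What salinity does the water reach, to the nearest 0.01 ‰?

20.46 ‰

After evaporation: salt = 2,310,000×20.5 = 47,355,000; volume = 2,310,000 − 630,000 = 1,680,000 m³
After mixing: salt = 47,355,000 + 1,950,000×13.8 = 74,265,000; volume = 1,680,000 + 1,950,000 = 3,630,000 m³
S = 74,265,000 / 3,630,000 = 20.4587 ‰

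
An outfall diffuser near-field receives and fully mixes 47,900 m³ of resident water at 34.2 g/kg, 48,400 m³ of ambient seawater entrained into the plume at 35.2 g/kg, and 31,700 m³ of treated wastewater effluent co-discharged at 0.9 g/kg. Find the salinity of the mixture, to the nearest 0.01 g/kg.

Conserving salt mass:
salt = 47,900×34.2 + 48,400×35.2 + 31,700×0.9 = 1,638,180 + 1,703,680 + 28,530 = 3,370,390
volume = 47,900 + 48,400 + 31,700 = 128,000 m³
S = 3,370,390 / 128,000 = 26.3312 g/kg

26.33 g/kg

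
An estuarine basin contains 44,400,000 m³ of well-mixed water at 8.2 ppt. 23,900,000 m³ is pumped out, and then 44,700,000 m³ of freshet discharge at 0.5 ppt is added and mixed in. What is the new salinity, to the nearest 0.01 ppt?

2.92 ppt

Remaining after removal: 20,500,000 m³ at 8.2 ppt (salt = 168,100,000)
After addition: salt = 168,100,000 + 44,700,000×0.5 = 190,450,000; volume = 65,200,000 m³
S = 190,450,000 / 65,200,000 = 2.921 ppt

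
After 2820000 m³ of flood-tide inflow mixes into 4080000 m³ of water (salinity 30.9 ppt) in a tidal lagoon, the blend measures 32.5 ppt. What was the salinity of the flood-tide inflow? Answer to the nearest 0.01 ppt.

34.81 ppt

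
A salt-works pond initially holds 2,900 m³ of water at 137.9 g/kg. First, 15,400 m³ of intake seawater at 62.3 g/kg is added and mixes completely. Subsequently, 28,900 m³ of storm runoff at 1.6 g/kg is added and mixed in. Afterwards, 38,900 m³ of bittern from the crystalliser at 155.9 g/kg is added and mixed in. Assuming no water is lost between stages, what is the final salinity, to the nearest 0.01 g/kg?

Conserving salt mass:
Initial salt = 2,900×137.9 = 399,910
After stage 1: salt = 399,910 + 15,400×62.3 = 1,359,330; volume = 18,300 m³; S = 74.28 g/kg
After stage 2: salt = 1,359,330 + 28,900×1.6 = 1,405,570; volume = 47,200 m³; S = 29.779 g/kg
After stage 3: salt = 1,405,570 + 38,900×155.9 = 7,470,080; volume = 86,100 m³
S = 7,470,080 / 86,100 = 86.7605 g/kg

86.76 g/kg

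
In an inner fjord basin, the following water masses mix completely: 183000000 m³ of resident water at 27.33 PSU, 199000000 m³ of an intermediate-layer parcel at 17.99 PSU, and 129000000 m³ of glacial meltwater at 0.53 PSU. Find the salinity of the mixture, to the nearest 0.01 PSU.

Total salt / total volume:
salt = 183,000,000×27.33 + 199,000,000×17.99 + 129,000,000×0.53 = 5,001,390,000 + 3,580,010,000 + 68,370,000 = 8,649,770,000
volume = 183,000,000 + 199,000,000 + 129,000,000 = 511,000,000 m³
S = 8,649,770,000 / 511,000,000 = 16.9271 PSU

16.93 PSU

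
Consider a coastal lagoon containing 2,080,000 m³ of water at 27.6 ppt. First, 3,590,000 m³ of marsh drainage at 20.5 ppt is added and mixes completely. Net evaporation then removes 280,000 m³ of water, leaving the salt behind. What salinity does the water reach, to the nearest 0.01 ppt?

24.30 ppt

After mixing: salt = 2,080,000×27.6 + 3,590,000×20.5 = 131,003,000; volume = 5,670,000 m³
After evaporation: salt unchanged = 131,003,000; volume = 5,670,000 − 280,000 = 5,390,000 m³
S = 131,003,000 / 5,390,000 = 24.3048 ppt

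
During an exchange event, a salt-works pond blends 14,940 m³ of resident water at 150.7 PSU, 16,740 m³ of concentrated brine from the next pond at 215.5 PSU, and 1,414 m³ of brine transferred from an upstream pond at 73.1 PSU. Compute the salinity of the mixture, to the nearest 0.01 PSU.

Conserving salt mass:
salt = 14,940×150.7 + 16,740×215.5 + 1,414×73.1 = 2,251,458 + 3,607,470 + 103,363.4 = 5,962,291.4
volume = 14,940 + 16,740 + 1,414 = 33,094 m³
S = 5,962,291.4 / 33,094 = 180.1623 PSU

180.16 PSU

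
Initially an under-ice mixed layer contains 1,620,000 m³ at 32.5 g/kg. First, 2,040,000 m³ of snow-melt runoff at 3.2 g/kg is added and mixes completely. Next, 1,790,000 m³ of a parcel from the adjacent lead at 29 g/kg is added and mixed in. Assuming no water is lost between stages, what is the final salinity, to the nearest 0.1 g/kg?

20.4 g/kg

Weighted by volume,
Initial salt = 1,620,000×32.5 = 52,650,000
After stage 1: salt = 52,650,000 + 2,040,000×3.2 = 59,178,000; volume = 3,660,000 m³; S = 16.169 g/kg
After stage 2: salt = 59,178,000 + 1,790,000×29 = 111,088,000; volume = 5,450,000 m³
S = 111,088,000 / 5,450,000 = 20.3831 g/kg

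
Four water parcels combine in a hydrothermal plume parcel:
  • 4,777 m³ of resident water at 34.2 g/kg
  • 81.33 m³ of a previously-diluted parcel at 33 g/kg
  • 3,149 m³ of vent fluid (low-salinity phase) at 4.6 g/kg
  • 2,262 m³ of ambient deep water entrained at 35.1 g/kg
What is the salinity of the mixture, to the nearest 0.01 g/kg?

25.31 g/kg

Salt balance:
salt = 4,777×34.2 + 81.33×33 + 3,149×4.6 + 2,262×35.1 = 163,373.4 + 2,683.89 + 14,485.4 + 79,396.2 = 259,938.89
volume = 4,777 + 81.33 + 3,149 + 2,262 = 10,269.33 m³
S = 259,938.89 / 10,269.33 = 25.3122 g/kg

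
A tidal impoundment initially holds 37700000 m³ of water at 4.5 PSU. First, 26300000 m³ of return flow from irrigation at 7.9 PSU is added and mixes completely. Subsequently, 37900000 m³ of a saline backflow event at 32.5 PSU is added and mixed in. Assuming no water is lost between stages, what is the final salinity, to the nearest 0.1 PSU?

15.8 PSU

Total salt / total volume:
Initial salt = 37,700,000×4.5 = 169,650,000
After stage 1: salt = 169,650,000 + 26,300,000×7.9 = 377,420,000; volume = 64,000,000 m³; S = 5.897 PSU
After stage 2: salt = 377,420,000 + 37,900,000×32.5 = 1,609,170,000; volume = 101,900,000 m³
S = 1,609,170,000 / 101,900,000 = 15.7917 PSU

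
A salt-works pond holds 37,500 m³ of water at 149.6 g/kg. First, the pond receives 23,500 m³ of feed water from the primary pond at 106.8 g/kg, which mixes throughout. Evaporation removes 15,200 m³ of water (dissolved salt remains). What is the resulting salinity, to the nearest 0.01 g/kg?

After mixing: salt = 37,500×149.6 + 23,500×106.8 = 8,119,800; volume = 61,000 m³
After evaporation: salt unchanged = 8,119,800; volume = 61,000 − 15,200 = 45,800 m³
S = 8,119,800 / 45,800 = 177.2882 g/kg

177.29 g/kg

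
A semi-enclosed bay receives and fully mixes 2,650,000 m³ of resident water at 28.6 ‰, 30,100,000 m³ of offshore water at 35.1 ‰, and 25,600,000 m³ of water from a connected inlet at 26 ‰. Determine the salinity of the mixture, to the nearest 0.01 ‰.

30.81 ‰

By conservation of dissolved salt,
salt = 2,650,000×28.6 + 30,100,000×35.1 + 25,600,000×26 = 75,790,000 + 1,056,510,000 + 665,600,000 = 1,797,900,000
volume = 2,650,000 + 30,100,000 + 25,600,000 = 58,350,000 m³
S = 1,797,900,000 / 58,350,000 = 30.8123 ‰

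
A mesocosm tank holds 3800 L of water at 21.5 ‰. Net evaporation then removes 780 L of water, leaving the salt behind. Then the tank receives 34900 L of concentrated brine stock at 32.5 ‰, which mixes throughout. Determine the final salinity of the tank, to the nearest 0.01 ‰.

After evaporation: salt = 3,800×21.5 = 81,700; volume = 3,800 − 780 = 3,020 L
After mixing: salt = 81,700 + 34,900×32.5 = 1,215,950; volume = 3,020 + 34,900 = 37,920 L
S = 1,215,950 / 37,920 = 32.0662 ‰

32.07 ‰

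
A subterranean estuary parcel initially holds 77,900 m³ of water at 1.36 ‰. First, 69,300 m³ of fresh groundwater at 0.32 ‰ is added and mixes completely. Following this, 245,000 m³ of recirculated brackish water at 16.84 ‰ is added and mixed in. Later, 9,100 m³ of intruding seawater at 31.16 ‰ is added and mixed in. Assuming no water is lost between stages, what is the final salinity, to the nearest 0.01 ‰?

By conservation of dissolved salt,
Initial salt = 77,900×1.36 = 105,944
After stage 1: salt = 105,944 + 69,300×0.32 = 128,120; volume = 147,200 m³; S = 0.87 ‰
After stage 2: salt = 128,120 + 245,000×16.84 = 4,253,920; volume = 392,200 m³; S = 10.846 ‰
After stage 3: salt = 4,253,920 + 9,100×31.16 = 4,537,476; volume = 401,300 m³
S = 4,537,476 / 401,300 = 11.3069 ‰

11.31 ‰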